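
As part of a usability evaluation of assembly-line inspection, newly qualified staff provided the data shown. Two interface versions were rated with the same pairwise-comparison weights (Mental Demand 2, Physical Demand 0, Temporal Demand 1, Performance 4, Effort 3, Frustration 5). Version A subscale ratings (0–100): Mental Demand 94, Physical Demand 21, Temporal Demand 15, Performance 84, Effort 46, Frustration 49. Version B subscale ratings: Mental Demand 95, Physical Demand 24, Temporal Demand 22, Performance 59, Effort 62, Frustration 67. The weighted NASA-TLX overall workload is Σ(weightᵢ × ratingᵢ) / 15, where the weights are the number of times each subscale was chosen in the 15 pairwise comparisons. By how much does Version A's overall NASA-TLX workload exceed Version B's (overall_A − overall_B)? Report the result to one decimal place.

-3.1

Version A weighted sum = 2·94 + 0·21 + 1·15 + 4·84 + 3·46 + 5·49 = 188 + 0 + 15 + 336 + 138 + 245 = 922; overall_A = 922/15 = 61.4667.
Version B weighted sum = 2·95 + 0·24 + 1·22 + 4·59 + 3·62 + 5·67 = 190 + 0 + 22 + 236 + 186 + 335 = 969; overall_B = 969/15 = 64.6000.
Difference = 61.4667 − 64.6000 = -3.1333 ≈ -3.1.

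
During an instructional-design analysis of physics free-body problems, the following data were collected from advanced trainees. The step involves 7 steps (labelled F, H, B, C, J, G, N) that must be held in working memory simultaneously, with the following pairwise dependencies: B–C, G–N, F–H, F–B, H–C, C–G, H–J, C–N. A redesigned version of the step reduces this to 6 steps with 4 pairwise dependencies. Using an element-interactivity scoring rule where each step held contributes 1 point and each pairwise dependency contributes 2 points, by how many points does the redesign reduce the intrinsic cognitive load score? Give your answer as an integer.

9

Original: 7 × 1 + 8 × 2 = 7 + 16 = 23.
Redesigned: 6 × 1 + 4 × 2 = 6 + 8 = 14.
Reduction = 23 − 14 = 9.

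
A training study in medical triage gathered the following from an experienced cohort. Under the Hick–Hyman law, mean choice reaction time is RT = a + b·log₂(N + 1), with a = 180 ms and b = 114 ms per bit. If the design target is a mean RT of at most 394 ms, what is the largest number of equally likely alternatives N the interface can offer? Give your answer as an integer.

2

Set 180 + 114·log₂(N + 1) ≤ 394.
log₂(N + 1) ≤ (394 − 180) / 114 = 1.8772.
N + 1 ≤ 2^1.8772 = 3.6736.
N ≤ 2.6736, so the largest integer N is 2.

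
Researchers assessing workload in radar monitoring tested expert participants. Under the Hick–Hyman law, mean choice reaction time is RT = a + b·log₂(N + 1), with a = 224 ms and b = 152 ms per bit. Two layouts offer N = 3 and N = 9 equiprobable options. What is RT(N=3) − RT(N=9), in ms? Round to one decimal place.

RT(3) = 224 + 152·log₂(4) = 224 + 152·2.0000 = 528.0000 ms.
RT(9) = 224 + 152·log₂(10) = 224 + 152·3.3219 = 728.9288 ms.
Difference = 528.0000 − 728.9288 = -200.9288 ≈ -200.9 ms.

-200.9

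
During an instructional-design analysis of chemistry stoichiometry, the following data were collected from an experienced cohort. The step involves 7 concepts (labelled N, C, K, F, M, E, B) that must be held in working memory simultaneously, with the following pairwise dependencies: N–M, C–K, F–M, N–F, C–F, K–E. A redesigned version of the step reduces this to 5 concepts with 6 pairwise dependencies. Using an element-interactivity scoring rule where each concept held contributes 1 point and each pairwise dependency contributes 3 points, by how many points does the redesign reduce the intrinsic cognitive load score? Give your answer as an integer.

2

Original: 7 × 1 + 6 × 3 = 7 + 18 = 25.
Redesigned: 5 × 1 + 6 × 3 = 5 + 18 = 23.
Reduction = 25 − 23 = 2.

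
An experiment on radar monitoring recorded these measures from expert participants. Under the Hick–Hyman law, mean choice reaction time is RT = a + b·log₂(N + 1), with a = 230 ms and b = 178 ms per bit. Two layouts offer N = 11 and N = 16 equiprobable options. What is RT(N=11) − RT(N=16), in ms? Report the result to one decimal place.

-89.4

RT(11) = 230 + 178·log₂(12) = 230 + 178·3.5850 = 868.1300 ms.
RT(16) = 230 + 178·log₂(17) = 230 + 178·4.0875 = 957.5750 ms.
Difference = 868.1300 − 957.5750 = -89.4450 ≈ -89.4 ms.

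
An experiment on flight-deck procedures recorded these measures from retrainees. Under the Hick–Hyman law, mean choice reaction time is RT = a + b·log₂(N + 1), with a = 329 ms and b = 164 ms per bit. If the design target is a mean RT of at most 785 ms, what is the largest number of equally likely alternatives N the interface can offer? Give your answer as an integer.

5

Set 329 + 164·log₂(N + 1) ≤ 785.
log₂(N + 1) ≤ (785 − 329) / 164 = 2.7805.
N + 1 ≤ 2^2.7805 = 6.8709.
N ≤ 5.8709, so the largest integer N is 5.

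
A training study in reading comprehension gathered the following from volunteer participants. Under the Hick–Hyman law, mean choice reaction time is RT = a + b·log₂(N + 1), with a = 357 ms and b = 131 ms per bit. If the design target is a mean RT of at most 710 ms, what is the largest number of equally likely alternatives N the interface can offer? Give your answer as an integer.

Set 357 + 131·log₂(N + 1) ≤ 710.
log₂(N + 1) ≤ (710 − 357) / 131 = 2.6947.
N + 1 ≤ 2^2.6947 = 6.4742.
N ≤ 5.4742, so the largest integer N is 5.

5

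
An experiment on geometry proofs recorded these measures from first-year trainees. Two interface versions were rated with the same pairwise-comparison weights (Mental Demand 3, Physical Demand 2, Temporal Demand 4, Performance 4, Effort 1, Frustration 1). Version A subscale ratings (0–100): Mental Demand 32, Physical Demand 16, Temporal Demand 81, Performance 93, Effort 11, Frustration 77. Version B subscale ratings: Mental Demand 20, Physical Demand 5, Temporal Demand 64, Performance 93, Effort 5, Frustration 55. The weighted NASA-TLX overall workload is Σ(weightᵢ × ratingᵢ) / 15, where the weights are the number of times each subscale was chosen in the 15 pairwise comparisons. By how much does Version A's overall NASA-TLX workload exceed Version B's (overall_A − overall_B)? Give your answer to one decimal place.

Version A weighted sum = 3·32 + 2·16 + 4·81 + 4·93 + 1·11 + 1·77 = 96 + 32 + 324 + 372 + 11 + 77 = 912; overall_A = 912/15 = 60.8000.
Version B weighted sum = 3·20 + 2·5 + 4·64 + 4·93 + 1·5 + 1·55 = 60 + 10 + 256 + 372 + 5 + 55 = 758; overall_B = 758/15 = 50.5333.
Difference = 60.8000 − 50.5333 = 10.2667 ≈ 10.3.

10.3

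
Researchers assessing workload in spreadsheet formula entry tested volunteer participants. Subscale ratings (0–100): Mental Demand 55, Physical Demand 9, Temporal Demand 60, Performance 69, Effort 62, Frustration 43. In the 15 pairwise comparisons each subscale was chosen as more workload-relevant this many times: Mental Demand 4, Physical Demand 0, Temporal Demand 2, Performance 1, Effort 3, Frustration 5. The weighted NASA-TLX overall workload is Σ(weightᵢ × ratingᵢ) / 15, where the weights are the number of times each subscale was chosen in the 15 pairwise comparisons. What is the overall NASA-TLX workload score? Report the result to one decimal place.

54.0

The tallies are the weights (they sum to 15).
Weighted sum = 4·55 + 0·9 + 2·60 + 1·69 + 3·62 + 5·43
            = 220 + 0 + 120 + 69 + 186 + 215 = 810.
Overall workload = 810 / 15 = 54.0000 ≈ 54.0.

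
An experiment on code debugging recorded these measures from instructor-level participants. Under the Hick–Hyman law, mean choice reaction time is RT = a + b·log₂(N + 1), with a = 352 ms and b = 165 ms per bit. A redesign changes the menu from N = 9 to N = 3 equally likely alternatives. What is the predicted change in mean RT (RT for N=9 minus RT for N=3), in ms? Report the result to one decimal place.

218.1

RT(9) = 352 + 165·log₂(10) = 352 + 165·3.3219 = 900.1135 ms.
RT(3) = 352 + 165·log₂(4) = 352 + 165·2.0000 = 682.0000 ms.
Difference = 900.1135 − 682.0000 = 218.1135 ≈ 218.1 ms.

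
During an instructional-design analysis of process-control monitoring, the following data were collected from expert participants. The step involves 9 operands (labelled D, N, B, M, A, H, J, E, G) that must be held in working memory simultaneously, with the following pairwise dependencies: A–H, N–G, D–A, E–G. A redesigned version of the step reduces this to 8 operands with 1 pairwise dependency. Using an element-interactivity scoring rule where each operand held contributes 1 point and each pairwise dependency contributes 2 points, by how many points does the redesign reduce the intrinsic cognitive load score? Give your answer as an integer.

Original: 9 × 1 + 4 × 2 = 9 + 8 = 17.
Redesigned: 8 × 1 + 1 × 2 = 8 + 2 = 10.
Reduction = 17 − 10 = 7.

7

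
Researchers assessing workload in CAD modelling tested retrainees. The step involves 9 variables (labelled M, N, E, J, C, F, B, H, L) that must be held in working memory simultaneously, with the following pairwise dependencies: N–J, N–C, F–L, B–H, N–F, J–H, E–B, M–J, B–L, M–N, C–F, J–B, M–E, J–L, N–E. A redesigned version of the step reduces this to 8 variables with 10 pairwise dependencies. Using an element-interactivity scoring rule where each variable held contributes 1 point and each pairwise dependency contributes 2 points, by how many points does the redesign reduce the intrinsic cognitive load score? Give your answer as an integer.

11

Original: 9 × 1 + 15 × 2 = 9 + 30 = 39.
Redesigned: 8 × 1 + 10 × 2 = 8 + 20 = 28.
Reduction = 39 − 28 = 11.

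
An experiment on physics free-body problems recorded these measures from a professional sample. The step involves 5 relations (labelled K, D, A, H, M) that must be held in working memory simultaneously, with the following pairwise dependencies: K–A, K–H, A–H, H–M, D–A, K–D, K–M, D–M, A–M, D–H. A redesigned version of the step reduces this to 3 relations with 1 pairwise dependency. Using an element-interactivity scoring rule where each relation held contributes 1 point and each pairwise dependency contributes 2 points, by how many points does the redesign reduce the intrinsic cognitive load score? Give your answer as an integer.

Original: 5 × 1 + 10 × 2 = 5 + 20 = 25.
Redesigned: 3 × 1 + 1 × 2 = 3 + 2 = 5.
Reduction = 25 − 5 = 20.

20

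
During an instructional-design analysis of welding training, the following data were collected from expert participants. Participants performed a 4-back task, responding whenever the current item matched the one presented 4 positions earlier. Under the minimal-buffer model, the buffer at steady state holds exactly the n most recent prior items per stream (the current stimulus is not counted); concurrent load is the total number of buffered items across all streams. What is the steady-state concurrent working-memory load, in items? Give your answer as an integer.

The buffer holds the 4 most recent prior items.
Steady-state concurrent load = 4 items.

4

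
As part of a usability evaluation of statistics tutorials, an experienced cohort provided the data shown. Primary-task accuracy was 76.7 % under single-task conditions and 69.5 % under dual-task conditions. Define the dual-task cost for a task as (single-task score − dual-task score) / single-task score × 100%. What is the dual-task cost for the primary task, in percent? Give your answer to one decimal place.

Cost = (76.7 − 69.5) / 76.7 × 100%
     = 7.2000 / 76.7 × 100% = 9.3872%.
≈ 9.4%.

9.4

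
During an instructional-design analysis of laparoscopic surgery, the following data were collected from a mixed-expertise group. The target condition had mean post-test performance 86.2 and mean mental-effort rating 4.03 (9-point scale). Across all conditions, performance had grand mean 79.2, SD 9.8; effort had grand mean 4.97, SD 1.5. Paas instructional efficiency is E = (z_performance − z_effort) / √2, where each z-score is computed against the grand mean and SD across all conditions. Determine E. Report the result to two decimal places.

z_performance = (86.2 − 79.2) / 9.8 = 7.0000 / 9.8 = 0.7143.
z_effort = (4.03 − 4.97) / 1.5 = -0.9400 / 1.5 = -0.6267.
z_P − z_E = 0.7143 − (-0.6267) = 1.3410.
E = 1.3410 / √2 = 1.3410 / 1.41421 = 0.9482 ≈ 0.95.

0.95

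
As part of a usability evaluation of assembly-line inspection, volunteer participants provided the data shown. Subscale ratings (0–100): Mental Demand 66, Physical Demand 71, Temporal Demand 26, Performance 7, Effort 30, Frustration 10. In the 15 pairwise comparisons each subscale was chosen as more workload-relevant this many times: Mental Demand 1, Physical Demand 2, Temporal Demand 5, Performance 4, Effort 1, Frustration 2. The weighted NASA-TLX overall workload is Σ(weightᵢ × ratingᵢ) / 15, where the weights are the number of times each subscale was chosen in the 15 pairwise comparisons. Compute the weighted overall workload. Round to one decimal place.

27.7

The tallies are the weights (they sum to 15).
Weighted sum = 1·66 + 2·71 + 5·26 + 4·7 + 1·30 + 2·10
            = 66 + 142 + 130 + 28 + 30 + 20 = 416.
Overall workload = 416 / 15 = 27.7333 ≈ 27.7.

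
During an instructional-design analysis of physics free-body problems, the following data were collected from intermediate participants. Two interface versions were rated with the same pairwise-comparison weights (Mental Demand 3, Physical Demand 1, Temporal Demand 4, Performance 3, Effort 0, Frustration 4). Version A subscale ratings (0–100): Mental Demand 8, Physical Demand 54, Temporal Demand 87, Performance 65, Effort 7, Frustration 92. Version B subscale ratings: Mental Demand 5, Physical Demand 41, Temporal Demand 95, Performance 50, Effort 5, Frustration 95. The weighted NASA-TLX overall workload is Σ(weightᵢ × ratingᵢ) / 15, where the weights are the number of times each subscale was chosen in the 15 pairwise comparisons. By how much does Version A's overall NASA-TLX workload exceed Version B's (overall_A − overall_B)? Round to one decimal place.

1.5

Version A weighted sum = 3·8 + 1·54 + 4·87 + 3·65 + 0·7 + 4·92 = 24 + 54 + 348 + 195 + 0 + 368 = 989; overall_A = 989/15 = 65.9333.
Version B weighted sum = 3·5 + 1·41 + 4·95 + 3·50 + 0·5 + 4·95 = 15 + 41 + 380 + 150 + 0 + 380 = 966; overall_B = 966/15 = 64.4000.
Difference = 65.9333 − 64.4000 = 1.5333 ≈ 1.5.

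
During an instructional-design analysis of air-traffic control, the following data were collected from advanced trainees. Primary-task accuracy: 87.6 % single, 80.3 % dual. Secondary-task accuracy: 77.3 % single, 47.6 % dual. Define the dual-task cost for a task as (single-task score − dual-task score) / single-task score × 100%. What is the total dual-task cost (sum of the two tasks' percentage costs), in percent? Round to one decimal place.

46.8

Primary cost = (87.6 − 80.3) / 87.6 × 100% = 8.3333%.
Secondary cost = (77.3 − 47.6) / 77.3 × 100% = 38.4217%.
Total = 8.3333% + 38.4217% = 46.7550% ≈ 46.8%.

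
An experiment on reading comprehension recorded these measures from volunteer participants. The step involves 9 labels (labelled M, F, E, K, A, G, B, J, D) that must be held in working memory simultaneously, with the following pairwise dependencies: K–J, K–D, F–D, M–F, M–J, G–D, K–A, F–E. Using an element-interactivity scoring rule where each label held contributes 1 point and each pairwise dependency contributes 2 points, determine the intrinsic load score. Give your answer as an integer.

Count of labels held simultaneously: 9.
Count of pairwise dependencies listed: 8.
Element contribution: 9 × 1 = 9.
Interaction contribution: 8 × 2 = 16.
Intrinsic load = 9 + 16 = 25.

25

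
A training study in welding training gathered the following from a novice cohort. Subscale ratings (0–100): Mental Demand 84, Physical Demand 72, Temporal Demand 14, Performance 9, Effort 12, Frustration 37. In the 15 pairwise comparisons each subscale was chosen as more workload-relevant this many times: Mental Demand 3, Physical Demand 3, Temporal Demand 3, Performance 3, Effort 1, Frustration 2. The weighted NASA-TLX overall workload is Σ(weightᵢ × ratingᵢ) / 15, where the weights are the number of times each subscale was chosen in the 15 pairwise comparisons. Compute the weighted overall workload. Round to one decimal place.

The tallies are the weights (they sum to 15).
Weighted sum = 3·84 + 3·72 + 3·14 + 3·9 + 1·12 + 2·37
            = 252 + 216 + 42 + 27 + 12 + 74 = 623.
Overall workload = 623 / 15 = 41.5333 ≈ 41.5.

41.5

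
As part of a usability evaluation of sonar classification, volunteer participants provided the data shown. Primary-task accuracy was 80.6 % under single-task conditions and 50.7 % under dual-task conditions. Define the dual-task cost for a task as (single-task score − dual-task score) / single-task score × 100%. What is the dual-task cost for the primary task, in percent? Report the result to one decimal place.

Cost = (80.6 − 50.7) / 80.6 × 100%
     = 29.9000 / 80.6 × 100% = 37.0968%.
≈ 37.1%.

37.1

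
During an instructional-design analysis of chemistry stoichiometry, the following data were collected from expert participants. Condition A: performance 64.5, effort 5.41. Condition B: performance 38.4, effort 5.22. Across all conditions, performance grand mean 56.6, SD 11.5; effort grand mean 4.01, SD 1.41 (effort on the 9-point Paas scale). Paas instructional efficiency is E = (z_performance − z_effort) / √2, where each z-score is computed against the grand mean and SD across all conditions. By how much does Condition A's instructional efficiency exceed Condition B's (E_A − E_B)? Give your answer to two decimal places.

1.51

Condition A: z_P = (64.5 − 56.6)/11.5 = 0.6870; z_E = (5.41 − 4.01)/1.41 = 0.9929; E_A = (0.6870 − 0.9929)/√2 = -0.2163.
Condition B: z_P = (38.4 − 56.6)/11.5 = -1.5826; z_E = (5.22 − 4.01)/1.41 = 0.8582; E_B = (-1.5826 − 0.8582)/√2 = -1.7259.
E_A − E_B = -0.2163 − (-1.7259) = 1.5096 ≈ 1.51.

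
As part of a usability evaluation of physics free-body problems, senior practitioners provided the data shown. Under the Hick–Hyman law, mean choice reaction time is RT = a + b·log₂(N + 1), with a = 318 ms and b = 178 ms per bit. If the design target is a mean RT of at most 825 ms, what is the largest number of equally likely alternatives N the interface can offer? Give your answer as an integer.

6

Set 318 + 178·log₂(N + 1) ≤ 825.
log₂(N + 1) ≤ (825 − 318) / 178 = 2.8483.
N + 1 ≤ 2^2.8483 = 7.2015.
N ≤ 6.2015, so the largest integer N is 6.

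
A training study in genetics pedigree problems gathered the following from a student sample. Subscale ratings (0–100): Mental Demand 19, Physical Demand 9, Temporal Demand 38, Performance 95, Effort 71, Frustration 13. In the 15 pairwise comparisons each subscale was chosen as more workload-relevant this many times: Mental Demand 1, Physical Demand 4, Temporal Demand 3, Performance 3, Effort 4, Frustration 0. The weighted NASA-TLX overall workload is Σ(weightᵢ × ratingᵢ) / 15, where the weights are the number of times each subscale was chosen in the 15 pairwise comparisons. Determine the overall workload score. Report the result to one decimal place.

The tallies are the weights (they sum to 15).
Weighted sum = 1·19 + 4·9 + 3·38 + 3·95 + 4·71 + 0·13
            = 19 + 36 + 114 + 285 + 284 + 0 = 738.
Overall workload = 738 / 15 = 49.2000 ≈ 49.2.

49.2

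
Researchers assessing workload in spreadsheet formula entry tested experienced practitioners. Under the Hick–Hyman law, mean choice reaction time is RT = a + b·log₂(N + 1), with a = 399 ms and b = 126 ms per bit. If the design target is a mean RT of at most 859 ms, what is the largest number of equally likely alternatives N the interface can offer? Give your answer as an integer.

11

Set 399 + 126·log₂(N + 1) ≤ 859.
log₂(N + 1) ≤ (859 − 399) / 126 = 3.6508.
N + 1 ≤ 2^3.6508 = 12.5603.
N ≤ 11.5603, so the largest integer N is 11.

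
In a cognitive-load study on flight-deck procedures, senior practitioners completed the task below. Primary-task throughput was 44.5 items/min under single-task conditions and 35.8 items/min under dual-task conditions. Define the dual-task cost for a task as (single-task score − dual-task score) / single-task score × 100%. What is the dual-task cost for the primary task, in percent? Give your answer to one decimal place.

Cost = (44.5 − 35.8) / 44.5 × 100%
     = 8.7000 / 44.5 × 100% = 19.5506%.
≈ 19.6%.

19.6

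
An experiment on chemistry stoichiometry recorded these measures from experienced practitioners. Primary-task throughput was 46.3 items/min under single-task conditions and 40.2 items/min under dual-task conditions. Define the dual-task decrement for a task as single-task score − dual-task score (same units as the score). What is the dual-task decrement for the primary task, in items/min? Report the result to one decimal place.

6.1

Decrement = 46.3 − 40.2 = 6.1000 items/min ≈ 6.1 items/min.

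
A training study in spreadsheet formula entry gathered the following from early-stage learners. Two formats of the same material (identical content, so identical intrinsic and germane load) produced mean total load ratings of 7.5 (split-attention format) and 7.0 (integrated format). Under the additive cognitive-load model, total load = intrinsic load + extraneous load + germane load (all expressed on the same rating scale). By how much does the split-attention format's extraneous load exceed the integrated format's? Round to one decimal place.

Intrinsic and germane load are equal across formats, so the difference in total load equals the difference in extraneous load.
Extraneous-load difference = 7.5 − 7.0 = 0.5.

0.5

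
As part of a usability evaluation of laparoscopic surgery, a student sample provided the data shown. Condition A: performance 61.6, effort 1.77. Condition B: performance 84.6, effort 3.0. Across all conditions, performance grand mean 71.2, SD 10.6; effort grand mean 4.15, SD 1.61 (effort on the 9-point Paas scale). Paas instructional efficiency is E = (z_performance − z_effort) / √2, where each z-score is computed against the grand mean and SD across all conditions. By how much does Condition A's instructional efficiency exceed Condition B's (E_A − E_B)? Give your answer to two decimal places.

Condition A: z_P = (61.6 − 71.2)/10.6 = -0.9057; z_E = (1.77 − 4.15)/1.61 = -1.4783; E_A = (-0.9057 − (-1.4783))/√2 = 0.4049.
Condition B: z_P = (84.6 − 71.2)/10.6 = 1.2642; z_E = (3.0 − 4.15)/1.61 = -0.7143; E_B = (1.2642 − (-0.7143))/√2 = 1.3990.
E_A − E_B = 0.4049 − 1.3990 = -0.9941 ≈ -0.99.

-0.99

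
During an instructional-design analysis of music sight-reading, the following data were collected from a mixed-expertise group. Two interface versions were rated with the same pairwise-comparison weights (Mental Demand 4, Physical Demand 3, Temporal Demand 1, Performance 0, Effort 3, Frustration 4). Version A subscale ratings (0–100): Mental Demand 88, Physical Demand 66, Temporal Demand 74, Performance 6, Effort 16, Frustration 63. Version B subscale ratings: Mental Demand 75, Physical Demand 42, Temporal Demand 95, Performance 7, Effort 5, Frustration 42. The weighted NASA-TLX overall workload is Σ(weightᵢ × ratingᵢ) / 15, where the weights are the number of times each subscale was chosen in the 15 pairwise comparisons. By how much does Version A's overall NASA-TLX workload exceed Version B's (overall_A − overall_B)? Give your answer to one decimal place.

Version A weighted sum = 4·88 + 3·66 + 1·74 + 0·6 + 3·16 + 4·63 = 352 + 198 + 74 + 0 + 48 + 252 = 924; overall_A = 924/15 = 61.6000.
Version B weighted sum = 4·75 + 3·42 + 1·95 + 0·7 + 3·5 + 4·42 = 300 + 126 + 95 + 0 + 15 + 168 = 704; overall_B = 704/15 = 46.9333.
Difference = 61.6000 − 46.9333 = 14.6667 ≈ 14.7.

14.7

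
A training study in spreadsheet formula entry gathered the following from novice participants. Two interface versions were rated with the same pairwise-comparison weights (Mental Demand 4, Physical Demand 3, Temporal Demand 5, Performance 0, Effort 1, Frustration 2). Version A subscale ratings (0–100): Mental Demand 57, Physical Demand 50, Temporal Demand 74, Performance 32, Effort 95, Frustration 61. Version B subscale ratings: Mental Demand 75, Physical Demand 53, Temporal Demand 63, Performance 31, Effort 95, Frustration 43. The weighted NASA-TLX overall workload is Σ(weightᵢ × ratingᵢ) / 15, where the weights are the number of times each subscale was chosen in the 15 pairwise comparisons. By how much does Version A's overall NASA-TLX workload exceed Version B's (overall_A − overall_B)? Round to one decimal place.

0.7

Version A weighted sum = 4·57 + 3·50 + 5·74 + 0·32 + 1·95 + 2·61 = 228 + 150 + 370 + 0 + 95 + 122 = 965; overall_A = 965/15 = 64.3333.
Version B weighted sum = 4·75 + 3·53 + 5·63 + 0·31 + 1·95 + 2·43 = 300 + 159 + 315 + 0 + 95 + 86 = 955; overall_B = 955/15 = 63.6667.
Difference = 64.3333 − 63.6667 = 0.6666 ≈ 0.7.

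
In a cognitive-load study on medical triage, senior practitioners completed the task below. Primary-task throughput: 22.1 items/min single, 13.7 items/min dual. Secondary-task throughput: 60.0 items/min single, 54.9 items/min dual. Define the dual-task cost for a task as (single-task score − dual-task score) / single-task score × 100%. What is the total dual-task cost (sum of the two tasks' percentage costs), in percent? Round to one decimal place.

46.5

Primary cost = (22.1 − 13.7) / 22.1 × 100% = 38.0090%.
Secondary cost = (60.0 − 54.9) / 60.0 × 100% = 8.5000%.
Total = 38.0090% + 8.5000% = 46.5090% ≈ 46.5%.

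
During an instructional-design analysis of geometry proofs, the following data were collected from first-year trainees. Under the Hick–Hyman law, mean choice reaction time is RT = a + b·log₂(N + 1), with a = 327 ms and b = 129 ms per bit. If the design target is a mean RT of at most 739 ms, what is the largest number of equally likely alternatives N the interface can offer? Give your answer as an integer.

8

Set 327 + 129·log₂(N + 1) ≤ 739.
log₂(N + 1) ≤ (739 − 327) / 129 = 3.1938.
N + 1 ≤ 2^3.1938 = 9.1502.
N ≤ 8.1502, so the largest integer N is 8.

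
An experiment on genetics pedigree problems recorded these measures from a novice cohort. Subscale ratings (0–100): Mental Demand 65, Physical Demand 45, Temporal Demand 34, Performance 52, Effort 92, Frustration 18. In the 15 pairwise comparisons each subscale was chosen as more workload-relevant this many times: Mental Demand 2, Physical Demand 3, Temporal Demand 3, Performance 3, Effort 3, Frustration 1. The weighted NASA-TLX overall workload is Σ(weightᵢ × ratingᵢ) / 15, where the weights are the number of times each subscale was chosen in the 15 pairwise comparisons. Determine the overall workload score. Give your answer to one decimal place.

The tallies are the weights (they sum to 15).
Weighted sum = 2·65 + 3·45 + 3·34 + 3·52 + 3·92 + 1·18
            = 130 + 135 + 102 + 156 + 276 + 18 = 817.
Overall workload = 817 / 15 = 54.4667 ≈ 54.5.

54.5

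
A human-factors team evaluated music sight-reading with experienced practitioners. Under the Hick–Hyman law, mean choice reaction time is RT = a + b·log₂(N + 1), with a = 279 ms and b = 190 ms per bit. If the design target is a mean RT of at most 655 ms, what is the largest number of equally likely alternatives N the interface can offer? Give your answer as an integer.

Set 279 + 190·log₂(N + 1) ≤ 655.
log₂(N + 1) ≤ (655 − 279) / 190 = 1.9789.
N + 1 ≤ 2^1.9789 = 3.9419.
N ≤ 2.9419, so the largest integer N is 2.

2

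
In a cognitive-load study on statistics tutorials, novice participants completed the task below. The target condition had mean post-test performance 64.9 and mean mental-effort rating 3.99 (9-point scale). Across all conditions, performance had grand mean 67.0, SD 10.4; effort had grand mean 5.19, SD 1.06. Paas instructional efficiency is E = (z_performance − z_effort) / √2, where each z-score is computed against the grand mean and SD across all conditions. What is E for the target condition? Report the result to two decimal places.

0.66

z_performance = (64.9 − 67.0) / 10.4 = -2.1000 / 10.4 = -0.2019.
z_effort = (3.99 − 5.19) / 1.06 = -1.2000 / 1.06 = -1.1321.
z_P − z_E = -0.2019 − (-1.1321) = 0.9302.
E = 0.9302 / √2 = 0.9302 / 1.41421 = 0.6578 ≈ 0.66.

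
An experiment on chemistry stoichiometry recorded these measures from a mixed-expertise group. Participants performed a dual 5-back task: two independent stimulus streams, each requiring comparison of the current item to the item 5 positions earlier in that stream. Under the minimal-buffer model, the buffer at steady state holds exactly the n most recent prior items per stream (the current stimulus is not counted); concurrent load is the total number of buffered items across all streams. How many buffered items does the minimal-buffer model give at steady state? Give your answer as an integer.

10

Each stream's buffer holds its 5 most recent prior items.
Two independent streams: 2 × 5 = 10 buffered items at steady state.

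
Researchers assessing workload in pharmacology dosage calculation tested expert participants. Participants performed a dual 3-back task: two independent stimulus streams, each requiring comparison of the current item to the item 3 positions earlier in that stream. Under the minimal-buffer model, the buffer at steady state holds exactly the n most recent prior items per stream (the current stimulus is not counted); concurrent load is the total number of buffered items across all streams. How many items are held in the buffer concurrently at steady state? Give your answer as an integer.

6

Each stream's buffer holds its 3 most recent prior items.
Two independent streams: 2 × 3 = 6 buffered items at steady state.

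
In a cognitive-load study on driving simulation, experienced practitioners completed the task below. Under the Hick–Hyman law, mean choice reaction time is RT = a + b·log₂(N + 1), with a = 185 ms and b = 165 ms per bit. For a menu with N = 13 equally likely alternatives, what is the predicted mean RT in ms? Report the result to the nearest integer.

813

log₂(13 + 1) = log₂(14) = 3.8074.
RT = 185 + 165 × 3.8074 = 185 + 628.2210 = 813.2210 ms.
≈ 813 ms.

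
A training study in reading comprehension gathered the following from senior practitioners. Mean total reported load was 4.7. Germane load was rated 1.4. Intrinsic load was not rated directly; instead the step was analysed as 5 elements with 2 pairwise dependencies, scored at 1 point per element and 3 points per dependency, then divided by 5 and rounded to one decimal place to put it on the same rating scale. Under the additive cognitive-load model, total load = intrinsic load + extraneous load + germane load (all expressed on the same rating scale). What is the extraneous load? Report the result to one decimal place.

1.1

Intrinsic (element-interactivity): (5 × 1 + 2 × 3) / 5 = 11 / 5 = 2.2000 → 2.2.
extraneous load = total − intrinsic − germane
             = 4.7 − 2.2 − 1.4 = 1.1.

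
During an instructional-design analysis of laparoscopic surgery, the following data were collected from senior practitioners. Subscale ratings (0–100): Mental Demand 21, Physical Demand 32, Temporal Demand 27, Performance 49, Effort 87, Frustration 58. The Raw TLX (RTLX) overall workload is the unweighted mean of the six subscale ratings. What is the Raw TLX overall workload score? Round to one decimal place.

Sum of ratings = 21 + 32 + 27 + 49 + 87 + 58 = 274.
RTLX = 274 / 6 = 45.6667 ≈ 45.7.

45.7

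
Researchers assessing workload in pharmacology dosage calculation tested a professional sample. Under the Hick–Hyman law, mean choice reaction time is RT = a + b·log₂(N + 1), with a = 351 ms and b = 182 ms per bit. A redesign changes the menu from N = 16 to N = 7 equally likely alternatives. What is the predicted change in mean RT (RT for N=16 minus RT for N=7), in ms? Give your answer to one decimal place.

RT(16) = 351 + 182·log₂(17) = 351 + 182·4.0875 = 1094.9250 ms.
RT(7) = 351 + 182·log₂(8) = 351 + 182·3.0000 = 897.0000 ms.
Difference = 1094.9250 − 897.0000 = 197.9250 ≈ 197.9 ms.

197.9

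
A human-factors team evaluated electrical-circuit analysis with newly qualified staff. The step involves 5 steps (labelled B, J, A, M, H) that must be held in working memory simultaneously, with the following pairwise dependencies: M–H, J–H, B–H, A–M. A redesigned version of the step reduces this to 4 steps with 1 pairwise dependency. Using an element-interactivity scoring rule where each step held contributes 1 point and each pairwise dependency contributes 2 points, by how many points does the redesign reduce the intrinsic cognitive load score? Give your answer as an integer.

7

Original: 5 × 1 + 4 × 2 = 5 + 8 = 13.
Redesigned: 4 × 1 + 1 × 2 = 4 + 2 = 6.
Reduction = 13 − 6 = 7.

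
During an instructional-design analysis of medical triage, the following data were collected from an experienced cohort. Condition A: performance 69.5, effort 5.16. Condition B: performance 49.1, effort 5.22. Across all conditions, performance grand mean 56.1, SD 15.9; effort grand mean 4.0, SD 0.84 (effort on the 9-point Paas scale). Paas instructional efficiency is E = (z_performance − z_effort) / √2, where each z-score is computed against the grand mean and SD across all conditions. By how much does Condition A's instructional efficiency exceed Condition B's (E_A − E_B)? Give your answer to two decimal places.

Condition A: z_P = (69.5 − 56.1)/15.9 = 0.8428; z_E = (5.16 − 4.0)/0.84 = 1.3810; E_A = (0.8428 − 1.3810)/√2 = -0.3806.
Condition B: z_P = (49.1 − 56.1)/15.9 = -0.4403; z_E = (5.22 − 4.0)/0.84 = 1.4524; E_B = (-0.4403 − 1.4524)/√2 = -1.3383.
E_A − E_B = -0.3806 − (-1.3383) = 0.9577 ≈ 0.96.

0.96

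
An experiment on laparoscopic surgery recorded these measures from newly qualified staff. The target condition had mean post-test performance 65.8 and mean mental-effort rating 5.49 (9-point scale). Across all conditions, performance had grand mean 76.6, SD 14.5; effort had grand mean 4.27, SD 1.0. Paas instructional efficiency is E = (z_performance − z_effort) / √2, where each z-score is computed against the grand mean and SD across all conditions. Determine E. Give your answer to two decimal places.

-1.39

z_performance = (65.8 − 76.6) / 14.5 = -10.8000 / 14.5 = -0.7448.
z_effort = (5.49 − 4.27) / 1.0 = 1.2200 / 1.0 = 1.2200.
z_P − z_E = -0.7448 − 1.2200 = -1.9648.
E = -1.9648 / √2 = -1.9648 / 1.41421 = -1.3893 ≈ -1.39.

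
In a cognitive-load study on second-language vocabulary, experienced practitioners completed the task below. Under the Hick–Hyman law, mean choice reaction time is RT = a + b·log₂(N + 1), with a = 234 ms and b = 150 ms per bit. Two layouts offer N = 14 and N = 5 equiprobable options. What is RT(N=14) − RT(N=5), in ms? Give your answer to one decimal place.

198.3

RT(14) = 234 + 150·log₂(15) = 234 + 150·3.9069 = 820.0350 ms.
RT(5) = 234 + 150·log₂(6) = 234 + 150·2.5850 = 621.7500 ms.
Difference = 820.0350 − 621.7500 = 198.2850 ≈ 198.3 ms.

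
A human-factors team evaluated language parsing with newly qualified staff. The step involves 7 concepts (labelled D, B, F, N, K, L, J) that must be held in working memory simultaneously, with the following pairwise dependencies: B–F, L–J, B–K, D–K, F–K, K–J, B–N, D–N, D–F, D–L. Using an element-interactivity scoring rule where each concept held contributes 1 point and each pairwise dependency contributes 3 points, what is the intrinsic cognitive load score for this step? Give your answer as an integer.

37

Count of concepts held simultaneously: 7.
Count of pairwise dependencies listed: 10.
Element contribution: 7 × 1 = 7.
Interaction contribution: 10 × 3 = 30.
Intrinsic load = 7 + 30 = 37.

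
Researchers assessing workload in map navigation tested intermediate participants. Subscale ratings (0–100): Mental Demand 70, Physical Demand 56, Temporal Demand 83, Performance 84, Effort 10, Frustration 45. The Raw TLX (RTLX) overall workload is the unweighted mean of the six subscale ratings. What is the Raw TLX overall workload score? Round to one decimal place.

Sum of ratings = 70 + 56 + 83 + 84 + 10 + 45 = 348.
RTLX = 348 / 6 = 58.0000 ≈ 58.0.

58.0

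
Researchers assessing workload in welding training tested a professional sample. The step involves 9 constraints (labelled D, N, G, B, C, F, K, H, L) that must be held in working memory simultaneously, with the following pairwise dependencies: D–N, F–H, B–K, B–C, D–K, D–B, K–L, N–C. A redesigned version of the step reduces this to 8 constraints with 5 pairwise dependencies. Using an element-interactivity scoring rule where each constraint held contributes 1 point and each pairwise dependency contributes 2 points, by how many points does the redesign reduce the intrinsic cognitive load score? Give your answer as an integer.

7

Original: 9 × 1 + 8 × 2 = 9 + 16 = 25.
Redesigned: 8 × 1 + 5 × 2 = 8 + 10 = 18.
Reduction = 25 − 18 = 7.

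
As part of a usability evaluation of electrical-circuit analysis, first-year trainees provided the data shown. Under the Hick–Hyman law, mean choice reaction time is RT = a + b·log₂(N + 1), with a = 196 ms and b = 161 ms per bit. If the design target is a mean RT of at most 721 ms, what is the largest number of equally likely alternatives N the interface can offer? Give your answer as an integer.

8

Set 196 + 161·log₂(N + 1) ≤ 721.
log₂(N + 1) ≤ (721 − 196) / 161 = 3.2609.
N + 1 ≤ 2^3.2609 = 9.5858.
N ≤ 8.5858, so the largest integer N is 8.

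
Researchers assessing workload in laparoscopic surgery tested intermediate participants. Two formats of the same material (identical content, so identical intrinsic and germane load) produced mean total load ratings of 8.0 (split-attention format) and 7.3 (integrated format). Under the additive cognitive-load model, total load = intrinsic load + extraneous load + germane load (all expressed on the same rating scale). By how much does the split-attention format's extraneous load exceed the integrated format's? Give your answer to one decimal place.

0.7

Intrinsic and germane load are equal across formats, so the difference in total load equals the difference in extraneous load.
Extraneous-load difference = 8.0 − 7.3 = 0.7.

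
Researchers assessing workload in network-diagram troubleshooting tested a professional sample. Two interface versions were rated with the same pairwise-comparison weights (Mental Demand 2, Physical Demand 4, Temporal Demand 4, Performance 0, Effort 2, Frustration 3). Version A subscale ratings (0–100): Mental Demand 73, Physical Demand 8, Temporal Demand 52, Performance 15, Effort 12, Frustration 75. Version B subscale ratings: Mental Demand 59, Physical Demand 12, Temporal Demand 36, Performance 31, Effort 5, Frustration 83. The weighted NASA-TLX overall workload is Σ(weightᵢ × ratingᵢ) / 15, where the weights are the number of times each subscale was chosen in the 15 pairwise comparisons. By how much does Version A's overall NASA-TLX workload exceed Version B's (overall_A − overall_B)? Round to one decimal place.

Version A weighted sum = 2·73 + 4·8 + 4·52 + 0·15 + 2·12 + 3·75 = 146 + 32 + 208 + 0 + 24 + 225 = 635; overall_A = 635/15 = 42.3333.
Version B weighted sum = 2·59 + 4·12 + 4·36 + 0·31 + 2·5 + 3·83 = 118 + 48 + 144 + 0 + 10 + 249 = 569; overall_B = 569/15 = 37.9333.
Difference = 42.3333 − 37.9333 = 4.4000 ≈ 4.4.

4.4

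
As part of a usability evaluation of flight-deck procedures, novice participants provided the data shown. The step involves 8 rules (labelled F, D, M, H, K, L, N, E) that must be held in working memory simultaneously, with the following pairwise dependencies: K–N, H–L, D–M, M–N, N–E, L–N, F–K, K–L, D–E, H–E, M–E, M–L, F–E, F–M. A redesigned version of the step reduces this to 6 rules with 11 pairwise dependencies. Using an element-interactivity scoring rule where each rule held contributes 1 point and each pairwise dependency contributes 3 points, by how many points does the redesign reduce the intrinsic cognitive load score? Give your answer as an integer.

Original: 8 × 1 + 14 × 3 = 8 + 42 = 50.
Redesigned: 6 × 1 + 11 × 3 = 6 + 33 = 39.
Reduction = 50 − 39 = 11.

11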